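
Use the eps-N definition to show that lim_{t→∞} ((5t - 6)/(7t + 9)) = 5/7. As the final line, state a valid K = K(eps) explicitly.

K = (87/49)/eps

Fix eps > 0. We seek K > 0 such that t > K implies |(5t - 6)/(7t + 9) − (5/7)| < eps.
(5t - 6)/(7t + 9) − (5/7) = (7(5t - 6) − 5(7t + 9)) / (7(7t + 9)) = -87/(7(7t + 9)).
For t > 0 we have 7t + 9 > 7t, so |(5t - 6)/(7t + 9) − (5/7)| = 87/(7(7t + 9)) < 87/(7·7t) = (87/49)/t.
Thus |(5t - 6)/(7t + 9) − (5/7)| < eps whenever t > (87/49)/eps.
Take K = (87/49)/eps. If t > K then |(5t - 6)/(7t + 9) − (5/7)| < (87/49)/t < eps.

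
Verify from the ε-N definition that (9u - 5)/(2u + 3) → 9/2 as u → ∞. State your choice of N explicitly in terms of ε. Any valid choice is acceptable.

Fix ε > 0. We seek N > 0 such that u > N implies |(9u - 5)/(2u + 3) − (9/2)| < ε.
(9u - 5)/(2u + 3) − (9/2) = (2(9u - 5) − 9(2u + 3)) / (2(2u + 3)) = -37/(2(2u + 3)).
For u > 0 we have 2u + 3 > 2u, so |(9u - 5)/(2u + 3) − (9/2)| = 37/(2(2u + 3)) < 37/(2·2u) = (37/4)/u.
Thus |(9u - 5)/(2u + 3) − (9/2)| < ε whenever u > (37/4)/ε.
Take N = (37/4)/ε. If u > N then |(9u - 5)/(2u + 3) − (9/2)| < (37/4)/u < ε.

N = (37/4)/ε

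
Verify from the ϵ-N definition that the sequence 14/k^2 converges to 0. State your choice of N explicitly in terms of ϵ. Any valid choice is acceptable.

N = (14/ϵ)^{1/2}

Suppose ϵ > 0. For k ≥ 1, |14/k^2 − 0| = 14/k^2.
14/k^2 < ϵ ⇔ k^2 > 14/ϵ ⇔ k > (14/ϵ)^{1/2}.
Take N = (14/ϵ)^{1/2}. Then k > N implies 14/k^2 < ϵ.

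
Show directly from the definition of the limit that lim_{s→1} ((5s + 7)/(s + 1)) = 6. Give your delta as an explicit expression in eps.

delta = min(1, eps)

Let eps > 0 be given. We want delta > 0 with 0 < |s − 1| < delta ⇒ |(5s + 7)/(s + 1) − 6| < eps.
Combining over a common denominator, (5s + 7)/(s + 1) − 6 = [(5s + 7)·2 − 12·(s + 1)] / [2·(s + 1)] = -2(s − 1) / (2(s + 1)).
So |(5s + 7)/(s + 1) − 6| = 2|s − 1| / (2·|s + 1|).
Restrict delta ≤ 1. Then |s − 1| < 1 gives |s + 1| = |(s − 1) + 2| ≥ 2 − 1 = 1.
Hence |(5s + 7)/(s + 1) − 6| < 2|s − 1|/(2·1) = |s − 1|, which is < eps once |s − 1| < eps.
Take delta = min(1, eps). Then 0 < |s − 1| < delta forces both bounds, so |(5s + 7)/(s + 1) − 6| < eps.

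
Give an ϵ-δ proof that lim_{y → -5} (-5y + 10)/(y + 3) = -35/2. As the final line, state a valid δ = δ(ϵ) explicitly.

δ = min(1, (2/25)ϵ)

Suppose ϵ > 0. We want δ > 0 with 0 < |y + 5| < δ ⇒ |(-5y + 10)/(y + 3) + 35/2| < ϵ.
Combining over a common denominator, (-5y + 10)/(y + 3) + 35/2 = [(-5y + 10)·(-2) − 35·(y + 3)] / [(-2)·(y + 3)] = -25(y + 5) / ((-2)(y + 3)).
So |(-5y + 10)/(y + 3) + 35/2| = 25|y + 5| / (2·|y + 3|).
Require δ ≤ 1, so |y + 3| ≥ |-2| − |y + 5| > 2 − 1 = 1.
Hence |(-5y + 10)/(y + 3) + 35/2| < 25|y + 5|/(2·1) = (25/2)|y + 5|, which is < ϵ once |y + 5| < (2/25)ϵ.
Take δ = min(1, (2/25)ϵ). Then 0 < |y + 5| < δ forces both bounds, so |(-5y + 10)/(y + 3) + 35/2| < ϵ.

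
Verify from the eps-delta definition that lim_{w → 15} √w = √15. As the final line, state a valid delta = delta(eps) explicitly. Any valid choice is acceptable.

delta = min(15, √15·eps)

Let eps > 0. We want delta > 0 such that 0 < |w − 15| < delta implies |√w − √15| < eps.
Multiplying by the conjugate, |√w − √15| = |w − 15|/(√w + √15).
Restrict delta ≤ 15 so that |w − 15| < 15 forces w > 0, and then √w + √15 > √15.
Hence |√w − √15| < |w − 15|/√15, which is < eps once |w − 15| < √15·eps.
Take delta = min(15, √15·eps). If 0 < |w − 15| < delta then w > 0 and |√w − √15| < |w − 15|/√15 < eps.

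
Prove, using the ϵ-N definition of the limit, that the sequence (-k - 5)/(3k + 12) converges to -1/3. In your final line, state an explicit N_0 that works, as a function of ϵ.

N_0 = (1/3)/ϵ

Let ϵ > 0. For k ≥ 1, |(-k - 5)/(3k + 12) + 1/3| = |-3|/(3(3k + 12)) = 3/(3(3k + 12)).
Since 3k + 12 ≥ 3k for k ≥ 1, this is ≤ 3/(3·3k) = (1/3)/k.
So |(-k - 5)/(3k + 12) + 1/3| < ϵ whenever k > (1/3)/ϵ.
Take N_0 = (1/3)/ϵ. If k > N_0 then |(-k - 5)/(3k + 12) + 1/3| ≤ (1/3)/k < ϵ.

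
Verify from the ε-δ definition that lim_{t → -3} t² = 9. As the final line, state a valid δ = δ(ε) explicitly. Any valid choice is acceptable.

δ = min(1, ε/7)

Let ε > 0. We seek δ > 0 with 0 < |t + 3| < δ ⇒ |t² − 9| < ε.
Factor: t² − 9 = (t + 3)(t - 3), so |t² − 9| = |t + 3|·|t - 3|.
Restrict δ ≤ 1. Then |t + 3| < 1 gives |t| < 4, so by the triangle inequality |t - 3| ≤ 4 + 3 = 7.
Hence |t² − 9| ≤ 7|t + 3|, which is < ε once |t + 3| < ε/7.
Take δ = min(1, ε/7). If 0 < |t + 3| < δ then both bounds hold and |t² − 9| ≤ 7|t + 3| < 7·(ε/7) = ε.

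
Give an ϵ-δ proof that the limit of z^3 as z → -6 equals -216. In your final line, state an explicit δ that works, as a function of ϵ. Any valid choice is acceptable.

Suppose ϵ > 0. We seek δ > 0 with 0 < |z + 6| < δ ⇒ |z^3 + 216| < ϵ.
Factor: z^3 + 216 = (z + 6)(z^2 - 6z + 36), so |z^3 + 216| = |z + 6|·|z^2 - 6z + 36|.
Restrict δ ≤ 2. Then |z + 6| < 2 gives |z| < 8, so by the triangle inequality |z^2 - 6z + 36| ≤ 8^2 + 6·8 + 36 = 148.
Hence |z^3 + 216| ≤ 148|z + 6|, which is < ϵ once |z + 6| < ϵ/148.
Take δ = min(2, ϵ/148). If 0 < |z + 6| < δ then both bounds hold and |z^3 + 216| ≤ 148|z + 6| < 148·(ϵ/148) = ϵ.

δ = min(2, ϵ/148)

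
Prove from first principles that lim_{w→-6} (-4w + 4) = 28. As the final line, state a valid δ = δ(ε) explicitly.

δ = ε/4

Let ε > 0. We need δ > 0 so that 0 < |w + 6| < δ implies |(-4w + 4) − 28| < ε.
|(-4w + 4) − 28| = |-4w - 24| = 4|w + 6|.
Thus it suffices that |w + 6| < ε/4.
Choosing δ = ε/4 gives |(-4w + 4) − 28| = 4|w + 6| < ε whenever |w + 6| < δ.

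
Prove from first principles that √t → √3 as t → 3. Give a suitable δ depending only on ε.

δ = min(3, √3·ε)

Fix ε > 0. We want δ > 0 such that 0 < |t − 3| < δ implies |√t − √3| < ε.
Multiplying by the conjugate, |√t − √3| = |t − 3|/(√t + √3).
Restrict δ ≤ 3 so that |t − 3| < 3 forces t > 0, and then √t + √3 > √3.
Hence |√t − √3| < |t − 3|/√3, which is < ε once |t − 3| < √3·ε.
Take δ = min(3, √3·ε). If 0 < |t − 3| < δ then t > 0 and |√t − √3| < |t − 3|/√3 < ε.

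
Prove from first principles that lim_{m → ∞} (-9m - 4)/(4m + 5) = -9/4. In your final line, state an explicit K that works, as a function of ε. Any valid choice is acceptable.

K = (29/16)/ε

Suppose ε > 0. For m ≥ 1, |(-9m - 4)/(4m + 5) + 9/4| = |29|/(4(4m + 5)) = 29/(4(4m + 5)).
Since 4m + 5 ≥ 4m for m ≥ 1, this is ≤ 29/(4·4m) = (29/16)/m.
So |(-9m - 4)/(4m + 5) + 9/4| < ε whenever m > (29/16)/ε.
Take K = (29/16)/ε. If m > K then |(-9m - 4)/(4m + 5) + 9/4| ≤ (29/16)/m < ε.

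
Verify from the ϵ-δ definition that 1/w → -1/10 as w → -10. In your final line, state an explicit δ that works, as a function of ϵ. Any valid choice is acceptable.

Suppose ϵ > 0. We seek δ > 0 such that 0 < |w + 10| < δ implies |1/w + 1/10| < ϵ.
|1/w + 1/10| = |-10 − w|/(10·|w|) = |w + 10|/(10|w|).
Restrict δ ≤ 5. Then |w + 10| < 5 gives |w| > 5, so 10|w| > 50.
Then |1/w + 1/10| < |w + 10|/50, which is < ϵ when |w + 10| < 50ϵ.
Take δ = min(5, 50ϵ). Then 0 < |w + 10| < δ gives both |w + 10| < 5 and |w + 10| < 50ϵ, so |1/w + 1/10| < ϵ.

δ = min(5, 50ϵ)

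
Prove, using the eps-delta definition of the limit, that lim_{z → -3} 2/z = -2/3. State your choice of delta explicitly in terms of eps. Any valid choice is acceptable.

Fix eps > 0. We seek delta > 0 such that 0 < |z + 3| < delta implies |2/z + 2/3| < eps.
|2/z + 2/3| = 2·|-3 − z|/(3·|z|) = 2|z + 3|/(3|z|).
Require delta ≤ 3/2 so that |z| > 3 − 3/2 = 3/2, hence 3|z| > 9/2.
Then |2/z + 2/3| < 2|z + 3|/(9/2), which is < eps when |z + 3| < (9/4)eps.
Take delta = min(3/2, (9/4)eps). Then 0 < |z + 3| < delta gives both |z + 3| < 3/2 and |z + 3| < (9/4)eps, so |2/z + 2/3| < eps.

delta = min(3/2, (9/4)eps)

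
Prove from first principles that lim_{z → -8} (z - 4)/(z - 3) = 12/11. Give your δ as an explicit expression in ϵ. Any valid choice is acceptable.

Fix ϵ > 0. We want δ > 0 with 0 < |z + 8| < δ ⇒ |(z - 4)/(z - 3) − (12/11)| < ϵ.
Combining over a common denominator, (z - 4)/(z - 3) − (12/11) = [(z - 4)·(-11) − (-12)·(z - 3)] / [(-11)·(z - 3)] = 1(z + 8) / ((-11)(z - 3)).
So |(z - 4)/(z - 3) − (12/11)| = |z + 8| / (11·|z − 3|).
Restrict δ ≤ 11/2. Then |z + 8| < 11/2 gives |z − 3| = |(z + 8) + (-11)| ≥ 11 − 11/2 = 11/2.
Hence |(z - 4)/(z - 3) − (12/11)| < |z + 8|/(11·(11/2)) = (2/121)|z + 8|, which is < ϵ once |z + 8| < (121/2)ϵ.
Take δ = min(11/2, (121/2)ϵ). Then 0 < |z + 8| < δ forces both bounds, so |(z - 4)/(z - 3) − (12/11)| < ϵ.

δ = min(11/2, (121/2)ϵ)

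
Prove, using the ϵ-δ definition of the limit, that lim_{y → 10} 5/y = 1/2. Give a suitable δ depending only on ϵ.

δ = min(5, 10ϵ)

Fix ϵ > 0. We seek δ > 0 such that 0 < |y − 10| < δ implies |5/y − (1/2)| < ϵ.
|5/y − (1/2)| = 5·|10 − y|/(10·|y|) = 5|y − 10|/(10|y|).
Require δ ≤ 5 so that |y| > 10 − 5 = 5, hence 10|y| > 50.
Then |5/y − (1/2)| < 5|y − 10|/50, which is < ϵ when |y − 10| < 10ϵ.
Take δ = min(5, 10ϵ). Then 0 < |y − 10| < δ gives both |y − 10| < 5 and |y − 10| < 10ϵ, so |5/y − (1/2)| < ϵ.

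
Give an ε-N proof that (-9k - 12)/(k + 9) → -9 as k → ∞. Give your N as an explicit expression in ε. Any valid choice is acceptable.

N = 69/ε

Suppose ε > 0. For k ≥ 1, |(-9k - 12)/(k + 9) + 9| = |69|/((k + 9)) = 69/((k + 9)).
Since k + 9 ≥ k for k ≥ 1, this is ≤ 69/(k) = 69/k.
So |(-9k - 12)/(k + 9) + 9| < ε whenever k > 69/ε.
Take N = 69/ε. If k > N then |(-9k - 12)/(k + 9) + 9| ≤ 69/k < ε.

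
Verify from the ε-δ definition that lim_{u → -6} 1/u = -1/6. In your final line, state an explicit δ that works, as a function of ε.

δ = min(3, 18ε)

Let ε > 0 be given. We seek δ > 0 such that 0 < |u + 6| < δ implies |1/u + 1/6| < ε.
|1/u + 1/6| = |-6 − u|/(6·|u|) = |u + 6|/(6|u|).
Require δ ≤ 3 so that |u| > 6 − 3 = 3, hence 6|u| > 18.
Then |1/u + 1/6| < |u + 6|/18, which is < ε when |u + 6| < 18ε.
Take δ = min(3, 18ε). Then 0 < |u + 6| < δ gives both |u + 6| < 3 and |u + 6| < 18ε, so |1/u + 1/6| < ε.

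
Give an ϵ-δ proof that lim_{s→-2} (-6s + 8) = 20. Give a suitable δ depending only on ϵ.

δ = ϵ/6

Let ϵ > 0 be given. We need δ > 0 so that 0 < |s + 2| < δ implies |(-6s + 8) − 20| < ϵ.
Since (-6s + 8) − 20 = -6(s + 2), we have |(-6s + 8) − 20| = 6|s + 2|.
Thus it suffices that |s + 2| < ϵ/6.
Take δ = ϵ/6. If 0 < |s + 2| < δ then |(-6s + 8) − 20| = 6|s + 2| < 6·(ϵ/6) = ϵ.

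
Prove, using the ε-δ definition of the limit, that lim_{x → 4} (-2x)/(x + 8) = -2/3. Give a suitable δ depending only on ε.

Fix ε > 0. We want δ > 0 with 0 < |x − 4| < δ ⇒ |(-2x)/(x + 8) + 2/3| < ε.
Combining over a common denominator, (-2x)/(x + 8) + 2/3 = [(-2x)·12 − (-8)·(x + 8)] / [12·(x + 8)] = -16(x − 4) / (12(x + 8)).
So |(-2x)/(x + 8) + 2/3| = 16|x − 4| / (12·|x + 8|).
Require δ ≤ 6, so |x + 8| ≥ |12| − |x − 4| > 12 − 6 = 6.
Hence |(-2x)/(x + 8) + 2/3| < 16|x − 4|/(12·6) = (2/9)|x − 4|, which is < ε once |x − 4| < (9/2)ε.
Take δ = min(6, (9/2)ε). Then 0 < |x − 4| < δ forces both bounds, so |(-2x)/(x + 8) + 2/3| < ε.

δ = min(6, (9/2)ε)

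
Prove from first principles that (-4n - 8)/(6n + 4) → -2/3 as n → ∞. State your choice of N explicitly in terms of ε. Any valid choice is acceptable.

Fix ε > 0. For n ≥ 1, |(-4n - 8)/(6n + 4) + 2/3| = |-32|/(6(6n + 4)) = 32/(6(6n + 4)).
Since 6n + 4 ≥ 6n for n ≥ 1, this is ≤ 32/(6·6n) = (8/9)/n.
So |(-4n - 8)/(6n + 4) + 2/3| < ε whenever n > (8/9)/ε.
Take N = (8/9)/ε. If n > N then |(-4n - 8)/(6n + 4) + 2/3| ≤ (8/9)/n < ε.

N = (8/9)/ε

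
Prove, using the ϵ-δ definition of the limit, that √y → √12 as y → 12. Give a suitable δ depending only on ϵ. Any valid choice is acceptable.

δ = min(12, √12·ϵ)

Let ϵ > 0 be given. We want δ > 0 such that 0 < |y − 12| < δ implies |√y − √12| < ϵ.
Rationalise: √y − √12 = (y − 12)/(√y + √12), so |√y − √12| = |y − 12|/(√y + √12).
Restrict δ ≤ 12 so that |y − 12| < 12 forces y > 0, and then √y + √12 > √12.
Hence |√y − √12| < |y − 12|/√12, which is < ϵ once |y − 12| < √12·ϵ.
Take δ = min(12, √12·ϵ). If 0 < |y − 12| < δ then y > 0 and |√y − √12| < |y − 12|/√12 < ϵ.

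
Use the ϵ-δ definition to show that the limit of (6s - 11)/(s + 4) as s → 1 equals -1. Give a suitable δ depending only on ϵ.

Suppose ϵ > 0. We want δ > 0 with 0 < |s − 1| < δ ⇒ |(6s - 11)/(s + 4) + 1| < ϵ.
Combining over a common denominator, (6s - 11)/(s + 4) + 1 = [(6s - 11)·5 − (-5)·(s + 4)] / [5·(s + 4)] = 35(s − 1) / (5(s + 4)).
So |(6s - 11)/(s + 4) + 1| = 35|s − 1| / (5·|s + 4|).
Require δ ≤ 5/2, so |s + 4| ≥ |5| − |s − 1| > 5 − 5/2 = 5/2.
Hence |(6s - 11)/(s + 4) + 1| < 35|s − 1|/(5·(5/2)) = (14/5)|s − 1|, which is < ϵ once |s − 1| < (5/14)ϵ.
Take δ = min(5/2, (5/14)ϵ). Then 0 < |s − 1| < δ forces both bounds, so |(6s - 11)/(s + 4) + 1| < ϵ.

δ = min(5/2, (5/14)ϵ)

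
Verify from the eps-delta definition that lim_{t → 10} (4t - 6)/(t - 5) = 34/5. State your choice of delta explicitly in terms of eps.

Let eps > 0 be given. We want delta > 0 with 0 < |t − 10| < delta ⇒ |(4t - 6)/(t - 5) − (34/5)| < eps.
Combining over a common denominator, (4t - 6)/(t - 5) − (34/5) = [(4t - 6)·5 − 34·(t - 5)] / [5·(t - 5)] = -14(t − 10) / (5(t - 5)).
So |(4t - 6)/(t - 5) − (34/5)| = 14|t − 10| / (5·|t − 5|).
Restrict delta ≤ 5/2. Then |t − 10| < 5/2 gives |t − 5| = |(t − 10) + 5| ≥ 5 − 5/2 = 5/2.
Hence |(4t - 6)/(t - 5) − (34/5)| < 14|t − 10|/(5·(5/2)) = (28/25)|t − 10|, which is < eps once |t − 10| < (25/28)eps.
Take delta = min(5/2, (25/28)eps). Then 0 < |t − 10| < delta forces both bounds, so |(4t - 6)/(t - 5) − (34/5)| < eps.

delta = min(5/2, (25/28)eps)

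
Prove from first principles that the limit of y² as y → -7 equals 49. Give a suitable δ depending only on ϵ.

δ = min(1, ϵ/15)

Fix ϵ > 0. We seek δ > 0 with 0 < |y + 7| < δ ⇒ |y² − 49| < ϵ.
Factor: y² − 49 = (y + 7)(y - 7), so |y² − 49| = |y + 7|·|y - 7|.
Impose δ ≤ 1 so that |y| < 8; then |y - 7| ≤ 15.
Hence |y² − 49| ≤ 15|y + 7|, which is < ϵ once |y + 7| < ϵ/15.
Take δ = min(1, ϵ/15). If 0 < |y + 7| < δ then both bounds hold and |y² − 49| ≤ 15|y + 7| < 15·(ϵ/15) = ϵ.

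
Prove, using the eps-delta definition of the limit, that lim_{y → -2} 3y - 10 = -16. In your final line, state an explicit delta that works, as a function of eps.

delta = eps/3

Suppose eps > 0. We need delta > 0 so that 0 < |y + 2| < delta implies |(3y - 10) + 16| < eps.
Since (3y - 10) + 16 = 3(y + 2), we have |(3y - 10) + 16| = 3|y + 2|.
So 3|y + 2| < eps exactly when |y + 2| < eps/3.
Choosing delta = eps/3 gives |(3y - 10) + 16| = 3|y + 2| < eps whenever |y + 2| < delta.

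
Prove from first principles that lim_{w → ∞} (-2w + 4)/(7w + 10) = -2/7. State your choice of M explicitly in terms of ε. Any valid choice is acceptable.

Fix ε > 0. We seek M > 0 such that w > M implies |(-2w + 4)/(7w + 10) + 2/7| < ε.
(-2w + 4)/(7w + 10) + 2/7 = (7(-2w + 4) − (-2)(7w + 10)) / (7(7w + 10)) = 48/(7(7w + 10)).
For w > 0 we have 7w + 10 > 7w, so |(-2w + 4)/(7w + 10) + 2/7| = 48/(7(7w + 10)) < 48/(7·7w) = (48/49)/w.
Thus |(-2w + 4)/(7w + 10) + 2/7| < ε whenever w > (48/49)/ε.
Take M = (48/49)/ε. If w > M then |(-2w + 4)/(7w + 10) + 2/7| < (48/49)/w < ε.

M = (48/49)/ε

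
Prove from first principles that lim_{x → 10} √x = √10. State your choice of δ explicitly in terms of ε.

Suppose ε > 0. We want δ > 0 such that 0 < |x − 10| < δ implies |√x − √10| < ε.
Rationalise: √x − √10 = (x − 10)/(√x + √10), so |√x − √10| = |x − 10|/(√x + √10).
Restrict δ ≤ 10 so that |x − 10| < 10 forces x > 0, and then √x + √10 > √10.
Hence |√x − √10| < |x − 10|/√10, which is < ε once |x − 10| < √10·ε.
Take δ = min(10, √10·ε). If 0 < |x − 10| < δ then x > 0 and |√x − √10| < |x − 10|/√10 < ε.

δ = min(10, √10·ε)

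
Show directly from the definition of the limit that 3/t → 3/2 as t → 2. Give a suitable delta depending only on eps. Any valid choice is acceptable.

delta = min(1, (2/3)eps)

Fix eps > 0. We seek delta > 0 such that 0 < |t − 2| < delta implies |3/t − (3/2)| < eps.
|3/t − (3/2)| = 3·|2 − t|/(2·|t|) = 3|t − 2|/(2|t|).
Restrict delta ≤ 1. Then |t − 2| < 1 gives |t| > 1, so 2|t| > 2.
Then |3/t − (3/2)| < 3|t − 2|/2, which is < eps when |t − 2| < (2/3)eps.
Take delta = min(1, (2/3)eps). Then 0 < |t − 2| < delta gives both |t − 2| < 1 and |t − 2| < (2/3)eps, so |3/t − (3/2)| < eps.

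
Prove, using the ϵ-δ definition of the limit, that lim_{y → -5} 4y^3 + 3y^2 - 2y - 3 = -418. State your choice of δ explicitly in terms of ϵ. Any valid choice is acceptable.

Let ϵ > 0. We want δ > 0 such that 0 < |y + 5| < δ implies |(4y^3 + 3y^2 - 2y - 3) + 418| < ϵ.
(4y^3 + 3y^2 - 2y - 3) + 418 = 4y^3 + 3y^2 - 2y + 415 = (y + 5)(4y^2 - 17y + 83).
So |(4y^3 + 3y^2 - 2y - 3) + 418| = |y + 5|·|4y^2 - 17y + 83|.
Assume first that |y + 5| < 1, so |y| < 6. Then |4y^2 - 17y + 83| ≤ 4·6^2 + 17·6 + 83 = 329.
Hence |(4y^3 + 3y^2 - 2y - 3) + 418| ≤ 329|y + 5| < ϵ provided |y + 5| < ϵ/329.
Choosing δ = min(1, ϵ/329) ensures both conditions, hence |(4y^3 + 3y^2 - 2y - 3) + 418| < ϵ.

δ = min(1, ϵ/329)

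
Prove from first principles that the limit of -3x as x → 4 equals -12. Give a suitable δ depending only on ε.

δ = ε/3

Let ε > 0. We need δ > 0 so that 0 < |x − 4| < δ implies |(-3x) + 12| < ε.
Since (-3x) + 12 = -3(x − 4), we have |(-3x) + 12| = 3|x − 4|.
Thus it suffices that |x − 4| < ε/3.
Choosing δ = ε/3 gives |(-3x) + 12| = 3|x − 4| < ε whenever |x − 4| < δ.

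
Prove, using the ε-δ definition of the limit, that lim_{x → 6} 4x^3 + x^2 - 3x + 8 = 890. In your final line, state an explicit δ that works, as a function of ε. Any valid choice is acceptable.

δ = min(1, ε/518)

Let ε > 0. We want δ > 0 such that 0 < |x − 6| < δ implies |(4x^3 + x^2 - 3x + 8) − 890| < ε.
(4x^3 + x^2 - 3x + 8) − 890 = 4x^3 + x^2 - 3x - 882 = (x − 6)(4x^2 + 25x + 147).
So |(4x^3 + x^2 - 3x + 8) − 890| = |x − 6|·|4x^2 + 25x + 147|.
Require δ ≤ 1. Then |x − 6| < 1 gives |x| < 7, and by the triangle inequality |4x^2 + 25x + 147| ≤ 4·7^2 + 25·7 + 147 = 518.
Hence |(4x^3 + x^2 - 3x + 8) − 890| ≤ 518|x − 6| < ε provided |x − 6| < ε/518.
Choosing δ = min(1, ε/518) ensures both conditions, hence |(4x^3 + x^2 - 3x + 8) − 890| < ε.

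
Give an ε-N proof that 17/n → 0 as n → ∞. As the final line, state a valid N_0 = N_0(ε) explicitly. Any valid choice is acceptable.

Let ε > 0. For n ≥ 1, |17/n − 0| = 17/(n) ≤ 17/n.
We need 17/n < ε, i.e. n > 17/ε.
Take N_0 = 17/ε. If n > N_0 then |17/n| ≤ 17/n < ε.

N_0 = 17/ε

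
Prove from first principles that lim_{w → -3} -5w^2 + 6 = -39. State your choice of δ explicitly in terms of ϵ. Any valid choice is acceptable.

δ = min(1, ϵ/35)

Fix ϵ > 0. We want δ > 0 such that 0 < |w + 3| < δ implies |(-5w^2 + 6) + 39| < ϵ.
(-5w^2 + 6) + 39 = -5w^2 + 45 = (w + 3)(-5w + 15).
So |(-5w^2 + 6) + 39| = |w + 3|·|-5w + 15|.
Require δ ≤ 1. Then |w + 3| < 1 gives |w| < 4, and by the triangle inequality |-5w + 15| ≤ 5·4 + 15 = 35.
Hence |(-5w^2 + 6) + 39| ≤ 35|w + 3| < ϵ provided |w + 3| < ϵ/35.
Take δ = min(1, ϵ/35). Then 0 < |w + 3| < δ gives both |w + 3| < 1 and |w + 3| < ϵ/35, so |(-5w^2 + 6) + 39| < ϵ.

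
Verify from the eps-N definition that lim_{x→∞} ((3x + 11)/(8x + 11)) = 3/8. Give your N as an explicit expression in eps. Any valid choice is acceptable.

Let eps > 0 be given. We seek N > 0 such that x > N implies |(3x + 11)/(8x + 11) − (3/8)| < eps.
(3x + 11)/(8x + 11) − (3/8) = (8(3x + 11) − 3(8x + 11)) / (8(8x + 11)) = 55/(8(8x + 11)).
For x > 0 we have 8x + 11 > 8x, so |(3x + 11)/(8x + 11) − (3/8)| = 55/(8(8x + 11)) < 55/(8·8x) = (55/64)/x.
Thus |(3x + 11)/(8x + 11) − (3/8)| < eps whenever x > (55/64)/eps.
Take N = (55/64)/eps. If x > N then |(3x + 11)/(8x + 11) − (3/8)| < (55/64)/x < eps.

N = (55/64)/eps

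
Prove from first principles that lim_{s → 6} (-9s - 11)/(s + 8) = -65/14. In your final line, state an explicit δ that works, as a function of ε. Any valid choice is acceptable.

Suppose ε > 0. We want δ > 0 with 0 < |s − 6| < δ ⇒ |(-9s - 11)/(s + 8) + 65/14| < ε.
Combining over a common denominator, (-9s - 11)/(s + 8) + 65/14 = [(-9s - 11)·14 − (-65)·(s + 8)] / [14·(s + 8)] = -61(s − 6) / (14(s + 8)).
So |(-9s - 11)/(s + 8) + 65/14| = 61|s − 6| / (14·|s + 8|).
Require δ ≤ 7, so |s + 8| ≥ |14| − |s − 6| > 14 − 7 = 7.
Hence |(-9s - 11)/(s + 8) + 65/14| < 61|s − 6|/(14·7) = (61/98)|s − 6|, which is < ε once |s − 6| < (98/61)ε.
Take δ = min(7, (98/61)ε). Then 0 < |s − 6| < δ forces both bounds, so |(-9s - 11)/(s + 8) + 65/14| < ε.

δ = min(7, (98/61)ε)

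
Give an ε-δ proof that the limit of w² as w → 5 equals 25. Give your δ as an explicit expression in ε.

Suppose ε > 0. We seek δ > 0 with 0 < |w − 5| < δ ⇒ |w² − 25| < ε.
Factor: w² − 25 = (w − 5)(w + 5), so |w² − 25| = |w − 5|·|w + 5|.
Impose δ ≤ 2 so that |w| < 7; then |w + 5| ≤ 12.
Hence |w² − 25| ≤ 12|w − 5|, which is < ε once |w − 5| < ε/12.
Take δ = min(2, ε/12). If 0 < |w − 5| < δ then both bounds hold and |w² − 25| ≤ 12|w − 5| < 12·(ε/12) = ε.

δ = min(2, ε/12)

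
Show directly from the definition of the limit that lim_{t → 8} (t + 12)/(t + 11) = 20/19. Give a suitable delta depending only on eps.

delta = min(19/2, (361/2)eps)

Suppose eps > 0. We want delta > 0 with 0 < |t − 8| < delta ⇒ |(t + 12)/(t + 11) − (20/19)| < eps.
Combining over a common denominator, (t + 12)/(t + 11) − (20/19) = [(t + 12)·19 − 20·(t + 11)] / [19·(t + 11)] = -1(t − 8) / (19(t + 11)).
So |(t + 12)/(t + 11) − (20/19)| = |t − 8| / (19·|t + 11|).
Require delta ≤ 19/2, so |t + 11| ≥ |19| − |t − 8| > 19 − 19/2 = 19/2.
Hence |(t + 12)/(t + 11) − (20/19)| < |t − 8|/(19·(19/2)) = (2/361)|t − 8|, which is < eps once |t − 8| < (361/2)eps.
Take delta = min(19/2, (361/2)eps). Then 0 < |t − 8| < delta forces both bounds, so |(t + 12)/(t + 11) − (20/19)| < eps.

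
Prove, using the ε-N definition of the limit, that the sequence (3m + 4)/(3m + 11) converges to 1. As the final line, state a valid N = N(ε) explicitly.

N = (7/3)/ε

Let ε > 0. For m ≥ 1, |(3m + 4)/(3m + 11) − 1| = |-21|/(3(3m + 11)) = 21/(3(3m + 11)).
Since 3m + 11 ≥ 3m for m ≥ 1, this is ≤ 21/(3·3m) = (7/3)/m.
So |(3m + 4)/(3m + 11) − 1| < ε whenever m > (7/3)/ε.
Take N = (7/3)/ε. If m > N then |(3m + 4)/(3m + 11) − 1| ≤ (7/3)/m < ε.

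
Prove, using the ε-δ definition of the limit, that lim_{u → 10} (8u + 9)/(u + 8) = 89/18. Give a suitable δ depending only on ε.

Let ε > 0 be given. We want δ > 0 with 0 < |u − 10| < δ ⇒ |(8u + 9)/(u + 8) − (89/18)| < ε.
Combining over a common denominator, (8u + 9)/(u + 8) − (89/18) = [(8u + 9)·18 − 89·(u + 8)] / [18·(u + 8)] = 55(u − 10) / (18(u + 8)).
So |(8u + 9)/(u + 8) − (89/18)| = 55|u − 10| / (18·|u + 8|).
Restrict δ ≤ 9. Then |u − 10| < 9 gives |u + 8| = |(u − 10) + 18| ≥ 18 − 9 = 9.
Hence |(8u + 9)/(u + 8) − (89/18)| < 55|u − 10|/(18·9) = (55/162)|u − 10|, which is < ε once |u − 10| < (162/55)ε.
Take δ = min(9, (162/55)ε). Then 0 < |u − 10| < δ forces both bounds, so |(8u + 9)/(u + 8) − (89/18)| < ε.

δ = min(9, (162/55)ε)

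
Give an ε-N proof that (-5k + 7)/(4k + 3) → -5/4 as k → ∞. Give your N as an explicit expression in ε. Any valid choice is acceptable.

Let ε > 0 be given. For k ≥ 1, |(-5k + 7)/(4k + 3) + 5/4| = |43|/(4(4k + 3)) = 43/(4(4k + 3)).
Since 4k + 3 ≥ 4k for k ≥ 1, this is ≤ 43/(4·4k) = (43/16)/k.
So |(-5k + 7)/(4k + 3) + 5/4| < ε whenever k > (43/16)/ε.
Take N = (43/16)/ε. If k > N then |(-5k + 7)/(4k + 3) + 5/4| ≤ (43/16)/k < ε.

N = (43/16)/ε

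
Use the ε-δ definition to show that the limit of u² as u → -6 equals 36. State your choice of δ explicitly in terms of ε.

δ = min(1, ε/13)

Let ε > 0. We seek δ > 0 with 0 < |u + 6| < δ ⇒ |u² − 36| < ε.
Factor: u² − 36 = (u + 6)(u - 6), so |u² − 36| = |u + 6|·|u - 6|.
Impose δ ≤ 1 so that |u| < 7; then |u - 6| ≤ 13.
Hence |u² − 36| ≤ 13|u + 6|, which is < ε once |u + 6| < ε/13.
Take δ = min(1, ε/13). If 0 < |u + 6| < δ then both bounds hold and |u² − 36| ≤ 13|u + 6| < 13·(ε/13) = ε.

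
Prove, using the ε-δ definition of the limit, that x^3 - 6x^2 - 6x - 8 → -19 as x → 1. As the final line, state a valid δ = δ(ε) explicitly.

Let ε > 0. We want δ > 0 such that 0 < |x − 1| < δ implies |(x^3 - 6x^2 - 6x - 8) + 19| < ε.
(x^3 - 6x^2 - 6x - 8) + 19 = x^3 - 6x^2 - 6x + 11 = (x − 1)(x^2 - 5x - 11).
So |(x^3 - 6x^2 - 6x - 8) + 19| = |x − 1|·|x^2 - 5x - 11|.
Assume first that |x − 1| < 1, so |x| < 2. Then |x^2 - 5x - 11| ≤ 2^2 + 5·2 + 11 = 25.
Hence |(x^3 - 6x^2 - 6x - 8) + 19| ≤ 25|x − 1| < ε provided |x − 1| < ε/25.
Take δ = min(1, ε/25). Then 0 < |x − 1| < δ gives both |x − 1| < 1 and |x − 1| < ε/25, so |(x^3 - 6x^2 - 6x - 8) + 19| < ε.

δ = min(1, ε/25)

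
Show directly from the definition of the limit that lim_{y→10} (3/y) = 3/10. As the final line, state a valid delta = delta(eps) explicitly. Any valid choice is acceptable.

Fix eps > 0. We seek delta > 0 such that 0 < |y − 10| < delta implies |3/y − (3/10)| < eps.
|3/y − (3/10)| = 3·|10 − y|/(10·|y|) = 3|y − 10|/(10|y|).
Require delta ≤ 5 so that |y| > 10 − 5 = 5, hence 10|y| > 50.
Then |3/y − (3/10)| < 3|y − 10|/50, which is < eps when |y − 10| < (50/3)eps.
Take delta = min(5, (50/3)eps). Then 0 < |y − 10| < delta gives both |y − 10| < 5 and |y − 10| < (50/3)eps, so |3/y − (3/10)| < eps.

delta = min(5, (50/3)eps)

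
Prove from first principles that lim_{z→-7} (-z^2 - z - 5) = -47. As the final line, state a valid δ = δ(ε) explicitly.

δ = min(1, ε/14)

Fix ε > 0. We want δ > 0 such that 0 < |z + 7| < δ implies |(-z^2 - z - 5) + 47| < ε.
(-z^2 - z - 5) + 47 = -z^2 - z + 42 = (z + 7)(-z + 6).
So |(-z^2 - z - 5) + 47| = |z + 7|·|-z + 6|.
Require δ ≤ 1. Then |z + 7| < 1 gives |z| < 8, and by the triangle inequality |-z + 6| ≤ 8 + 6 = 14.
Hence |(-z^2 - z - 5) + 47| ≤ 14|z + 7| < ε provided |z + 7| < ε/14.
Choosing δ = min(1, ε/14) ensures both conditions, hence |(-z^2 - z - 5) + 47| < ε.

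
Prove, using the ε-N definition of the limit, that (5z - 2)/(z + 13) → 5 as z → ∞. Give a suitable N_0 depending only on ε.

N_0 = 67/ε

Fix ε > 0. We seek N_0 > 0 such that z > N_0 implies |(5z - 2)/(z + 13) − 5| < ε.
(5z - 2)/(z + 13) − 5 = ((5z - 2) − 5(z + 13)) / ((z + 13)) = -67/((z + 13)).
For z > 0 we have z + 13 > z, so |(5z - 2)/(z + 13) − 5| = 67/((z + 13)) < 67/(z) = 67/z.
Thus |(5z - 2)/(z + 13) − 5| < ε whenever z > 67/ε.
Take N_0 = 67/ε. If z > N_0 then |(5z - 2)/(z + 13) − 5| < 67/z < ε.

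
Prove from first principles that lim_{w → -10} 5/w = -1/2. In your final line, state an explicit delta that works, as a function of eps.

delta = min(5, 10eps)

Let eps > 0 be given. We seek delta > 0 such that 0 < |w + 10| < delta implies |5/w + 1/2| < eps.
|5/w + 1/2| = 5·|-10 − w|/(10·|w|) = 5|w + 10|/(10|w|).
Require delta ≤ 5 so that |w| > 10 − 5 = 5, hence 10|w| > 50.
Then |5/w + 1/2| < 5|w + 10|/50, which is < eps when |w + 10| < 10eps.
Take delta = min(5, 10eps). Then 0 < |w + 10| < delta gives both |w + 10| < 5 and |w + 10| < 10eps, so |5/w + 1/2| < eps.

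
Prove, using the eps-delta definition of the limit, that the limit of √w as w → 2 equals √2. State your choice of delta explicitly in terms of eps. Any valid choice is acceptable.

Let eps > 0. We want delta > 0 such that 0 < |w − 2| < delta implies |√w − √2| < eps.
Rationalise: √w − √2 = (w − 2)/(√w + √2), so |√w − √2| = |w − 2|/(√w + √2).
Restrict delta ≤ 2 so that |w − 2| < 2 forces w > 0, and then √w + √2 > √2.
Hence |√w − √2| < |w − 2|/√2, which is < eps once |w − 2| < √2·eps.
Take delta = min(2, √2·eps). If 0 < |w − 2| < delta then w > 0 and |√w − √2| < |w − 2|/√2 < eps.

delta = min(2, √2·eps)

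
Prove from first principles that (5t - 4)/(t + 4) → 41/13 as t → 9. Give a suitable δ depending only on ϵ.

δ = min(13/2, (169/48)ϵ)

Suppose ϵ > 0. We want δ > 0 with 0 < |t − 9| < δ ⇒ |(5t - 4)/(t + 4) − (41/13)| < ϵ.
Combining over a common denominator, (5t - 4)/(t + 4) − (41/13) = [(5t - 4)·13 − 41·(t + 4)] / [13·(t + 4)] = 24(t − 9) / (13(t + 4)).
So |(5t - 4)/(t + 4) − (41/13)| = 24|t − 9| / (13·|t + 4|).
Require δ ≤ 13/2, so |t + 4| ≥ |13| − |t − 9| > 13 − 13/2 = 13/2.
Hence |(5t - 4)/(t + 4) − (41/13)| < 24|t − 9|/(13·(13/2)) = (48/169)|t − 9|, which is < ϵ once |t − 9| < (169/48)ϵ.
Take δ = min(13/2, (169/48)ϵ). Then 0 < |t − 9| < δ forces both bounds, so |(5t - 4)/(t + 4) − (41/13)| < ϵ.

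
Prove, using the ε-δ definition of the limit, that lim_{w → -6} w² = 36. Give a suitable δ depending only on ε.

δ = min(2, ε/14)

Suppose ε > 0. We seek δ > 0 with 0 < |w + 6| < δ ⇒ |w² − 36| < ε.
Factor: w² − 36 = (w + 6)(w - 6), so |w² − 36| = |w + 6|·|w - 6|.
Restrict δ ≤ 2. Then |w + 6| < 2 gives |w| < 8, so by the triangle inequality |w - 6| ≤ 8 + 6 = 14.
Hence |w² − 36| ≤ 14|w + 6|, which is < ε once |w + 6| < ε/14.
Take δ = min(2, ε/14). If 0 < |w + 6| < δ then both bounds hold and |w² − 36| ≤ 14|w + 6| < 14·(ε/14) = ε.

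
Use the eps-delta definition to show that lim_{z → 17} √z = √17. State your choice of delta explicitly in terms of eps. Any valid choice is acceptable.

Fix eps > 0. We want delta > 0 such that 0 < |z − 17| < delta implies |√z − √17| < eps.
Rationalise: √z − √17 = (z − 17)/(√z + √17), so |√z − √17| = |z − 17|/(√z + √17).
Restrict delta ≤ 17 so that |z − 17| < 17 forces z > 0, and then √z + √17 > √17.
Hence |√z − √17| < |z − 17|/√17, which is < eps once |z − 17| < √17·eps.
Take delta = min(17, √17·eps). If 0 < |z − 17| < delta then z > 0 and |√z − √17| < |z − 17|/√17 < eps.

delta = min(17, √17·eps)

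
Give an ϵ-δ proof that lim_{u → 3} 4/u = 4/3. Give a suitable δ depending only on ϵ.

δ = min(3/2, (9/8)ϵ)

Let ϵ > 0. We seek δ > 0 such that 0 < |u − 3| < δ implies |4/u − (4/3)| < ϵ.
|4/u − (4/3)| = 4·|3 − u|/(3·|u|) = 4|u − 3|/(3|u|).
Restrict δ ≤ 3/2. Then |u − 3| < 3/2 gives |u| > 3/2, so 3|u| > 9/2.
Then |4/u − (4/3)| < 4|u − 3|/(9/2), which is < ϵ when |u − 3| < (9/8)ϵ.
Take δ = min(3/2, (9/8)ϵ). Then 0 < |u − 3| < δ gives both |u − 3| < 3/2 and |u − 3| < (9/8)ϵ, so |4/u − (4/3)| < ϵ.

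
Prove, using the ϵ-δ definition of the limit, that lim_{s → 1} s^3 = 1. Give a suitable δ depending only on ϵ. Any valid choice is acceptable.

δ = min(1, ϵ/7)

Let ϵ > 0. We seek δ > 0 with 0 < |s − 1| < δ ⇒ |s^3 − 1| < ϵ.
Factor: s^3 − 1 = (s − 1)(s^2 + s + 1), so |s^3 − 1| = |s − 1|·|s^2 + s + 1|.
Restrict δ ≤ 1. Then |s − 1| < 1 gives |s| < 2, so by the triangle inequality |s^2 + s + 1| ≤ 2^2 + 2 + 1 = 7.
Hence |s^3 − 1| ≤ 7|s − 1|, which is < ϵ once |s − 1| < ϵ/7.
Take δ = min(1, ϵ/7). If 0 < |s − 1| < δ then both bounds hold and |s^3 − 1| ≤ 7|s − 1| < 7·(ϵ/7) = ϵ.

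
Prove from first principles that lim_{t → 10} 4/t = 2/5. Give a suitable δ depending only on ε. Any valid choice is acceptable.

Let ε > 0. We seek δ > 0 such that 0 < |t − 10| < δ implies |4/t − (2/5)| < ε.
|4/t − (2/5)| = 4·|10 − t|/(10·|t|) = 4|t − 10|/(10|t|).
Require δ ≤ 5 so that |t| > 10 − 5 = 5, hence 10|t| > 50.
Then |4/t − (2/5)| < 4|t − 10|/50, which is < ε when |t − 10| < (25/2)ε.
Take δ = min(5, (25/2)ε). Then 0 < |t − 10| < δ gives both |t − 10| < 5 and |t − 10| < (25/2)ε, so |4/t − (2/5)| < ε.

δ = min(5, (25/2)ε)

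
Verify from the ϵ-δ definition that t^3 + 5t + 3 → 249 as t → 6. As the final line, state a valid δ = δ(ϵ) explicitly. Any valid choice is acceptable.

Fix ϵ > 0. We want δ > 0 such that 0 < |t − 6| < δ implies |(t^3 + 5t + 3) − 249| < ϵ.
(t^3 + 5t + 3) − 249 = t^3 + 5t - 246 = (t − 6)(t^2 + 6t + 41).
So |(t^3 + 5t + 3) − 249| = |t − 6|·|t^2 + 6t + 41|.
Assume first that |t − 6| < 1, so |t| < 7. Then |t^2 + 6t + 41| ≤ 7^2 + 6·7 + 41 = 132.
Hence |(t^3 + 5t + 3) − 249| ≤ 132|t − 6| < ϵ provided |t − 6| < ϵ/132.
Take δ = min(1, ϵ/132). Then 0 < |t − 6| < δ gives both |t − 6| < 1 and |t − 6| < ϵ/132, so |(t^3 + 5t + 3) − 249| < ϵ.

δ = min(1, ϵ/132)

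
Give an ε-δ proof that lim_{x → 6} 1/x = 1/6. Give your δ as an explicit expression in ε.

δ = min(3, 18ε)

Let ε > 0. We seek δ > 0 such that 0 < |x − 6| < δ implies |1/x − (1/6)| < ε.
|1/x − (1/6)| = |6 − x|/(6·|x|) = |x − 6|/(6|x|).
Restrict δ ≤ 3. Then |x − 6| < 3 gives |x| > 3, so 6|x| > 18.
Then |1/x − (1/6)| < |x − 6|/18, which is < ε when |x − 6| < 18ε.
Take δ = min(3, 18ε). Then 0 < |x − 6| < δ gives both |x − 6| < 3 and |x − 6| < 18ε, so |1/x − (1/6)| < ε.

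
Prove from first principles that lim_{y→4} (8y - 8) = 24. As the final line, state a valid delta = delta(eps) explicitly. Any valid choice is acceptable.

delta = eps/8

Fix eps > 0. We need delta > 0 so that 0 < |y − 4| < delta implies |(8y - 8) − 24| < eps.
|(8y - 8) − 24| = |8y - 32| = 8|y − 4|.
Thus it suffices that |y − 4| < eps/8.
Take delta = eps/8. If 0 < |y − 4| < delta then |(8y - 8) − 24| = 8|y − 4| < 8·(eps/8) = eps.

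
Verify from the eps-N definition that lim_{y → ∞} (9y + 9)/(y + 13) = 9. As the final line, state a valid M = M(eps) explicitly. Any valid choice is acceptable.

M = 108/eps

Let eps > 0 be given. We seek M > 0 such that y > M implies |(9y + 9)/(y + 13) − 9| < eps.
(9y + 9)/(y + 13) − 9 = ((9y + 9) − 9(y + 13)) / ((y + 13)) = -108/((y + 13)).
For y > 0 we have y + 13 > y, so |(9y + 9)/(y + 13) − 9| = 108/((y + 13)) < 108/(y) = 108/y.
Thus |(9y + 9)/(y + 13) − 9| < eps whenever y > 108/eps.
Take M = 108/eps. If y > M then |(9y + 9)/(y + 13) − 9| < 108/y < eps.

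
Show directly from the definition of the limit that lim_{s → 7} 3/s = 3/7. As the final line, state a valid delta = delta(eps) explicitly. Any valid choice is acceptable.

delta = min(7/2, (49/6)eps)

Let eps > 0 be given. We seek delta > 0 such that 0 < |s − 7| < delta implies |3/s − (3/7)| < eps.
|3/s − (3/7)| = 3·|7 − s|/(7·|s|) = 3|s − 7|/(7|s|).
Restrict delta ≤ 7/2. Then |s − 7| < 7/2 gives |s| > 7/2, so 7|s| > 49/2.
Then |3/s − (3/7)| < 3|s − 7|/(49/2), which is < eps when |s − 7| < (49/6)eps.
Take delta = min(7/2, (49/6)eps). Then 0 < |s − 7| < delta gives both |s − 7| < 7/2 and |s − 7| < (49/6)eps, so |3/s − (3/7)| < eps.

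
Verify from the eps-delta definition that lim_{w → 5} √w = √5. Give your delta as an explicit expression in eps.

Suppose eps > 0. We want delta > 0 such that 0 < |w − 5| < delta implies |√w − √5| < eps.
Rationalise: √w − √5 = (w − 5)/(√w + √5), so |√w − √5| = |w − 5|/(√w + √5).
Restrict delta ≤ 5 so that |w − 5| < 5 forces w > 0, and then √w + √5 > √5.
Hence |√w − √5| < |w − 5|/√5, which is < eps once |w − 5| < √5·eps.
Take delta = min(5, √5·eps). If 0 < |w − 5| < delta then w > 0 and |√w − √5| < |w − 5|/√5 < eps.

delta = min(5, √5·eps)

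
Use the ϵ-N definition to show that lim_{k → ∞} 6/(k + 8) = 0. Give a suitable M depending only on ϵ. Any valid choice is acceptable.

M = 6/ϵ

Suppose ϵ > 0. For k ≥ 1, |6/(k + 8) − 0| = 6/(k + 8) ≤ 6/k.
We need 6/k < ϵ, i.e. k > 6/ϵ.
Take M = 6/ϵ. If k > M then |6/(k + 8)| ≤ 6/k < ϵ.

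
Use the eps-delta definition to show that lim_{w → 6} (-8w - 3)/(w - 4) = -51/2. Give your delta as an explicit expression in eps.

Fix eps > 0. We want delta > 0 with 0 < |w − 6| < delta ⇒ |(-8w - 3)/(w - 4) + 51/2| < eps.
Combining over a common denominator, (-8w - 3)/(w - 4) + 51/2 = [(-8w - 3)·2 − (-51)·(w - 4)] / [2·(w - 4)] = 35(w − 6) / (2(w - 4)).
So |(-8w - 3)/(w - 4) + 51/2| = 35|w − 6| / (2·|w − 4|).
Require delta ≤ 1, so |w − 4| ≥ |2| − |w − 6| > 2 − 1 = 1.
Hence |(-8w - 3)/(w - 4) + 51/2| < 35|w − 6|/(2·1) = (35/2)|w − 6|, which is < eps once |w − 6| < (2/35)eps.
Take delta = min(1, (2/35)eps). Then 0 < |w − 6| < delta forces both bounds, so |(-8w - 3)/(w - 4) + 51/2| < eps.

delta = min(1, (2/35)eps)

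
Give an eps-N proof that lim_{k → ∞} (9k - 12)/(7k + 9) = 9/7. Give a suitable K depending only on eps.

K = (165/49)/eps

Let eps > 0. For k ≥ 1, |(9k - 12)/(7k + 9) − (9/7)| = |-165|/(7(7k + 9)) = 165/(7(7k + 9)).
Since 7k + 9 ≥ 7k for k ≥ 1, this is ≤ 165/(7·7k) = (165/49)/k.
So |(9k - 12)/(7k + 9) − (9/7)| < eps whenever k > (165/49)/eps.
Take K = (165/49)/eps. If k > K then |(9k - 12)/(7k + 9) − (9/7)| ≤ (165/49)/k < eps.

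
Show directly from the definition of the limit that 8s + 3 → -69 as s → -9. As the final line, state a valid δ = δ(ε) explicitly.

δ = ε/8

Suppose ε > 0. We need δ > 0 so that 0 < |s + 9| < δ implies |(8s + 3) + 69| < ε.
Since (8s + 3) + 69 = 8(s + 9), we have |(8s + 3) + 69| = 8|s + 9|.
So 8|s + 9| < ε exactly when |s + 9| < ε/8.
Take δ = ε/8. If 0 < |s + 9| < δ then |(8s + 3) + 69| = 8|s + 9| < 8·(ε/8) = ε.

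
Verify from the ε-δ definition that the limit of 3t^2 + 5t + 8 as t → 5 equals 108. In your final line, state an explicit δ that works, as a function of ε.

Let ε > 0 be given. We want δ > 0 such that 0 < |t − 5| < δ implies |(3t^2 + 5t + 8) − 108| < ε.
(3t^2 + 5t + 8) − 108 = 3t^2 + 5t - 100 = (t − 5)(3t + 20).
So |(3t^2 + 5t + 8) − 108| = |t − 5|·|3t + 20|.
Require δ ≤ 1. Then |t − 5| < 1 gives |t| < 6, and by the triangle inequality |3t + 20| ≤ 3·6 + 20 = 38.
Hence |(3t^2 + 5t + 8) − 108| ≤ 38|t − 5| < ε provided |t − 5| < ε/38.
Choosing δ = min(1, ε/38) ensures both conditions, hence |(3t^2 + 5t + 8) − 108| < ε.

δ = min(1, ε/38)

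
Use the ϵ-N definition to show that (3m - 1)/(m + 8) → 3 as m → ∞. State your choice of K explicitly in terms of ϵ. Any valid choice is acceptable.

K = 25/ϵ

Suppose ϵ > 0. For m ≥ 1, |(3m - 1)/(m + 8) − 3| = |-25|/((m + 8)) = 25/((m + 8)).
Since m + 8 ≥ m for m ≥ 1, this is ≤ 25/(m) = 25/m.
So |(3m - 1)/(m + 8) − 3| < ϵ whenever m > 25/ϵ.
Take K = 25/ϵ. If m > K then |(3m - 1)/(m + 8) − 3| ≤ 25/m < ϵ.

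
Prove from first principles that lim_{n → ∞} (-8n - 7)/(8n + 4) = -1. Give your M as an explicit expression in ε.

Let ε > 0 be given. For n ≥ 1, |(-8n - 7)/(8n + 4) + 1| = |-24|/(8(8n + 4)) = 24/(8(8n + 4)).
Since 8n + 4 ≥ 8n for n ≥ 1, this is ≤ 24/(8·8n) = (3/8)/n.
So |(-8n - 7)/(8n + 4) + 1| < ε whenever n > (3/8)/ε.
Take M = (3/8)/ε. If n > M then |(-8n - 7)/(8n + 4) + 1| ≤ (3/8)/n < ε.

M = (3/8)/ε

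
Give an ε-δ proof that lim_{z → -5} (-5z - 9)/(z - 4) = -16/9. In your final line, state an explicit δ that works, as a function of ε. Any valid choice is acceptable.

δ = min(9/2, (81/58)ε)

Suppose ε > 0. We want δ > 0 with 0 < |z + 5| < δ ⇒ |(-5z - 9)/(z - 4) + 16/9| < ε.
Combining over a common denominator, (-5z - 9)/(z - 4) + 16/9 = [(-5z - 9)·(-9) − 16·(z - 4)] / [(-9)·(z - 4)] = 29(z + 5) / ((-9)(z - 4)).
So |(-5z - 9)/(z - 4) + 16/9| = 29|z + 5| / (9·|z − 4|).
Require δ ≤ 9/2, so |z − 4| ≥ |-9| − |z + 5| > 9 − 9/2 = 9/2.
Hence |(-5z - 9)/(z - 4) + 16/9| < 29|z + 5|/(9·(9/2)) = (58/81)|z + 5|, which is < ε once |z + 5| < (81/58)ε.
Take δ = min(9/2, (81/58)ε). Then 0 < |z + 5| < δ forces both bounds, so |(-5z - 9)/(z - 4) + 16/9| < ε.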